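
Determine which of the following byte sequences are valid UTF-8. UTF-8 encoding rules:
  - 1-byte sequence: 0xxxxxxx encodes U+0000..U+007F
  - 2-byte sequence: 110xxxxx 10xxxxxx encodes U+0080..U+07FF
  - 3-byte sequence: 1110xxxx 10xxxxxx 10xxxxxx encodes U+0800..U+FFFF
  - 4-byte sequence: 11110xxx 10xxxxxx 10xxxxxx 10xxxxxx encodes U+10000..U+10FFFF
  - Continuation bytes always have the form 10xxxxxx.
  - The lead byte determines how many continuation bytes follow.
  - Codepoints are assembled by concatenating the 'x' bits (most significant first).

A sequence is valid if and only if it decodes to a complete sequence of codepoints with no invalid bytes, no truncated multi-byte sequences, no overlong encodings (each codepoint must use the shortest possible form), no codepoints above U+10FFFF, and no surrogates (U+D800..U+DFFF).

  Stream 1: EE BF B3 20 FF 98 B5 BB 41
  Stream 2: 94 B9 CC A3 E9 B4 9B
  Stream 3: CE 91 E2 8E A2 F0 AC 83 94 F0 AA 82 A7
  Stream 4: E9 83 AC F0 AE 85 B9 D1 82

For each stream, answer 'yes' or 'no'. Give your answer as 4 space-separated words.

Stream 1: error at byte offset 4. INVALID
Stream 2: error at byte offset 0. INVALID
Stream 3: decodes cleanly. VALID
Stream 4: decodes cleanly. VALID

Answer: no no yes yes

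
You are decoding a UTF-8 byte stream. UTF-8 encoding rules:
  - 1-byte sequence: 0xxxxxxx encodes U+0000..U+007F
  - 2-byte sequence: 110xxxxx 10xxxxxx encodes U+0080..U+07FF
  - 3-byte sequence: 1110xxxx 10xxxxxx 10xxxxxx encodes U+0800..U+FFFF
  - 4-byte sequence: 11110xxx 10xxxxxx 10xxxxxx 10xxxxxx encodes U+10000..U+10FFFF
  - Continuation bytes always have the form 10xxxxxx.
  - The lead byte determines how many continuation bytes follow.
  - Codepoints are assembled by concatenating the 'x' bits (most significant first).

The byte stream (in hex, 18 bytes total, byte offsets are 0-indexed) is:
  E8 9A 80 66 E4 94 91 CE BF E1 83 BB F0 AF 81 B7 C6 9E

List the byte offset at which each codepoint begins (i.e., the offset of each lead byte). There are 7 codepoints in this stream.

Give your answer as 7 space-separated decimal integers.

Byte[0]=E8: 3-byte lead, need 2 cont bytes. acc=0x8
Byte[1]=9A: continuation. acc=(acc<<6)|0x1A=0x21A
Byte[2]=80: continuation. acc=(acc<<6)|0x00=0x8680
Completed: cp=U+8680 (starts at byte 0)
Byte[3]=66: 1-byte ASCII. cp=U+0066
Byte[4]=E4: 3-byte lead, need 2 cont bytes. acc=0x4
Byte[5]=94: continuation. acc=(acc<<6)|0x14=0x114
Byte[6]=91: continuation. acc=(acc<<6)|0x11=0x4511
Completed: cp=U+4511 (starts at byte 4)
Byte[7]=CE: 2-byte lead, need 1 cont bytes. acc=0xE
Byte[8]=BF: continuation. acc=(acc<<6)|0x3F=0x3BF
Completed: cp=U+03BF (starts at byte 7)
Byte[9]=E1: 3-byte lead, need 2 cont bytes. acc=0x1
Byte[10]=83: continuation. acc=(acc<<6)|0x03=0x43
Byte[11]=BB: continuation. acc=(acc<<6)|0x3B=0x10FB
Completed: cp=U+10FB (starts at byte 9)
Byte[12]=F0: 4-byte lead, need 3 cont bytes. acc=0x0
Byte[13]=AF: continuation. acc=(acc<<6)|0x2F=0x2F
Byte[14]=81: continuation. acc=(acc<<6)|0x01=0xBC1
Byte[15]=B7: continuation. acc=(acc<<6)|0x37=0x2F077
Completed: cp=U+2F077 (starts at byte 12)
Byte[16]=C6: 2-byte lead, need 1 cont bytes. acc=0x6
Byte[17]=9E: continuation. acc=(acc<<6)|0x1E=0x19E
Completed: cp=U+019E (starts at byte 16)

Answer: 0 3 4 7 9 12 16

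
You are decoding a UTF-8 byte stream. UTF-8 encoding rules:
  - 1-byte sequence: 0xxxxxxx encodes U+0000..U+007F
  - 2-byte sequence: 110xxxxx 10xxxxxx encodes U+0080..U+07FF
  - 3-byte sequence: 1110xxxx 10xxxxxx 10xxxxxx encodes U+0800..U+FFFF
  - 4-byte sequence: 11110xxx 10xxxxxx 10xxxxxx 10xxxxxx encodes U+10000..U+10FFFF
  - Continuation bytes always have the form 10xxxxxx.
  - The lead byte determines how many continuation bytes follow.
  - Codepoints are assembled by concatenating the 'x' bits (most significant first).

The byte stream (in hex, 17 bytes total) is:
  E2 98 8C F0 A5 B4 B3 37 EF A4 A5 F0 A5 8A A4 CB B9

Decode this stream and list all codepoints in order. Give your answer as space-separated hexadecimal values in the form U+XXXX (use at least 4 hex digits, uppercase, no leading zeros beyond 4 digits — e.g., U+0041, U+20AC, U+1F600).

Answer: U+260C U+25D33 U+0037 U+F925 U+252A4 U+02F9

Derivation:
Byte[0]=E2: 3-byte lead, need 2 cont bytes. acc=0x2
Byte[1]=98: continuation. acc=(acc<<6)|0x18=0x98
Byte[2]=8C: continuation. acc=(acc<<6)|0x0C=0x260C
Completed: cp=U+260C (starts at byte 0)
Byte[3]=F0: 4-byte lead, need 3 cont bytes. acc=0x0
Byte[4]=A5: continuation. acc=(acc<<6)|0x25=0x25
Byte[5]=B4: continuation. acc=(acc<<6)|0x34=0x974
Byte[6]=B3: continuation. acc=(acc<<6)|0x33=0x25D33
Completed: cp=U+25D33 (starts at byte 3)
Byte[7]=37: 1-byte ASCII. cp=U+0037
Byte[8]=EF: 3-byte lead, need 2 cont bytes. acc=0xF
Byte[9]=A4: continuation. acc=(acc<<6)|0x24=0x3E4
Byte[10]=A5: continuation. acc=(acc<<6)|0x25=0xF925
Completed: cp=U+F925 (starts at byte 8)
Byte[11]=F0: 4-byte lead, need 3 cont bytes. acc=0x0
Byte[12]=A5: continuation. acc=(acc<<6)|0x25=0x25
Byte[13]=8A: continuation. acc=(acc<<6)|0x0A=0x94A
Byte[14]=A4: continuation. acc=(acc<<6)|0x24=0x252A4
Completed: cp=U+252A4 (starts at byte 11)
Byte[15]=CB: 2-byte lead, need 1 cont bytes. acc=0xB
Byte[16]=B9: continuation. acc=(acc<<6)|0x39=0x2F9
Completed: cp=U+02F9 (starts at byte 15)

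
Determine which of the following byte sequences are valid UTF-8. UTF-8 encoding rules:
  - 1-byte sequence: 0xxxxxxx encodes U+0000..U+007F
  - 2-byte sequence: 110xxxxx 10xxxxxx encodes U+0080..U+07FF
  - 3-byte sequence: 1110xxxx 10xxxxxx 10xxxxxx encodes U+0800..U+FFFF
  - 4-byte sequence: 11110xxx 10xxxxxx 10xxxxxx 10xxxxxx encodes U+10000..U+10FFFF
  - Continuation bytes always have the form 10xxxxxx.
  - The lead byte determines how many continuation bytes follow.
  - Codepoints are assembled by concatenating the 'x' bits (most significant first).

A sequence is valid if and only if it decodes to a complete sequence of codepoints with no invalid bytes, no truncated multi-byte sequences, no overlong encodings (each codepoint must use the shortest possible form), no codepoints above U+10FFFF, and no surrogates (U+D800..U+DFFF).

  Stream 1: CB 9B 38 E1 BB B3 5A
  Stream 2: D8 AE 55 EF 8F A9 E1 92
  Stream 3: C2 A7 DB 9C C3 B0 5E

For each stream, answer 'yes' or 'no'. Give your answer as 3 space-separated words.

Stream 1: decodes cleanly. VALID
Stream 2: error at byte offset 8. INVALID
Stream 3: decodes cleanly. VALID

Answer: yes no yes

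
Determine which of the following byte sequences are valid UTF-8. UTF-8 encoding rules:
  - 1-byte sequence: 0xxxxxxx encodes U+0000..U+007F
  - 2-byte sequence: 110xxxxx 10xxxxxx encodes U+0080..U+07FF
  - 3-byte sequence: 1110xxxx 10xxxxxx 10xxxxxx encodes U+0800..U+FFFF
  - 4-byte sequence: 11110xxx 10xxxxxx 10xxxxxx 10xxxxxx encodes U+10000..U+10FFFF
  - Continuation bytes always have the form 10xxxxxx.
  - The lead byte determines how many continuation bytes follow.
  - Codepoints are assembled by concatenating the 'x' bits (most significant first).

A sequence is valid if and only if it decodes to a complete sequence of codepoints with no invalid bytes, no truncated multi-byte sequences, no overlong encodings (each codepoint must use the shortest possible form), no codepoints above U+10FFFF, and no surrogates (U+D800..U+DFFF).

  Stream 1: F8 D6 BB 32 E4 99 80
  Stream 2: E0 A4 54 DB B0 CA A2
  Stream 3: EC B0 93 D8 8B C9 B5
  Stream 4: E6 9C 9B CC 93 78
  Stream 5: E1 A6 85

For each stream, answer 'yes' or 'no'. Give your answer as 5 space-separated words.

Answer: no no yes yes yes

Derivation:
Stream 1: error at byte offset 0. INVALID
Stream 2: error at byte offset 2. INVALID
Stream 3: decodes cleanly. VALID
Stream 4: decodes cleanly. VALID
Stream 5: decodes cleanly. VALID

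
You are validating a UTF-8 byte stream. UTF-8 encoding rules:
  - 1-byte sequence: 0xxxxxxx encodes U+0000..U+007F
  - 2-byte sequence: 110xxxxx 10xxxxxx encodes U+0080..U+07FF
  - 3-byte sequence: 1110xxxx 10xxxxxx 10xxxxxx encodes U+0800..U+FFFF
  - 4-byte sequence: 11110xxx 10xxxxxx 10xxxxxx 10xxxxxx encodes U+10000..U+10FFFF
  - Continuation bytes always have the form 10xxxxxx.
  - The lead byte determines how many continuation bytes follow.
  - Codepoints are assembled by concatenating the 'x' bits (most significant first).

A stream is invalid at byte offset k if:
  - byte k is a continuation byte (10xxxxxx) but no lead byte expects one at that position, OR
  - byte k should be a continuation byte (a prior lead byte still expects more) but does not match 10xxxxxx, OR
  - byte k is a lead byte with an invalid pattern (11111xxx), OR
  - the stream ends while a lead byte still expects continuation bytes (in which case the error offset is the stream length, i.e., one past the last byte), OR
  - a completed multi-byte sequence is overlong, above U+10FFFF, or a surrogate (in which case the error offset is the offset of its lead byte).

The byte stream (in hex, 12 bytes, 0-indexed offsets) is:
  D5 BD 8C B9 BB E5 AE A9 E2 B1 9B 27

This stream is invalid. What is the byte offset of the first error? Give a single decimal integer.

Answer: 2

Derivation:
Byte[0]=D5: 2-byte lead, need 1 cont bytes. acc=0x15
Byte[1]=BD: continuation. acc=(acc<<6)|0x3D=0x57D
Completed: cp=U+057D (starts at byte 0)
Byte[2]=8C: INVALID lead byte (not 0xxx/110x/1110/11110)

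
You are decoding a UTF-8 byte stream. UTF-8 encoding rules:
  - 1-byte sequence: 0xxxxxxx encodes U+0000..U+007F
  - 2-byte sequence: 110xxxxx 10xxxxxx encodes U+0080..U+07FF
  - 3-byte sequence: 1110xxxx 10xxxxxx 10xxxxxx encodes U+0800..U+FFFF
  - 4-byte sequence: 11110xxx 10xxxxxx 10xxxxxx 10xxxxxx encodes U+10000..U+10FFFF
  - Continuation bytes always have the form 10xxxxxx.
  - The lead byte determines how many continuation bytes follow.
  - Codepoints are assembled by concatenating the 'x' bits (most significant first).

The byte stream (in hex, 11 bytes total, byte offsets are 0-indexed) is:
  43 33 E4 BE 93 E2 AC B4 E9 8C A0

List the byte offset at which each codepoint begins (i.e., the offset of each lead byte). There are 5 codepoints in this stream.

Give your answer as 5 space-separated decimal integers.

Answer: 0 1 2 5 8

Derivation:
Byte[0]=43: 1-byte ASCII. cp=U+0043
Byte[1]=33: 1-byte ASCII. cp=U+0033
Byte[2]=E4: 3-byte lead, need 2 cont bytes. acc=0x4
Byte[3]=BE: continuation. acc=(acc<<6)|0x3E=0x13E
Byte[4]=93: continuation. acc=(acc<<6)|0x13=0x4F93
Completed: cp=U+4F93 (starts at byte 2)
Byte[5]=E2: 3-byte lead, need 2 cont bytes. acc=0x2
Byte[6]=AC: continuation. acc=(acc<<6)|0x2C=0xAC
Byte[7]=B4: continuation. acc=(acc<<6)|0x34=0x2B34
Completed: cp=U+2B34 (starts at byte 5)
Byte[8]=E9: 3-byte lead, need 2 cont bytes. acc=0x9
Byte[9]=8C: continuation. acc=(acc<<6)|0x0C=0x24C
Byte[10]=A0: continuation. acc=(acc<<6)|0x20=0x9320
Completed: cp=U+9320 (starts at byte 8)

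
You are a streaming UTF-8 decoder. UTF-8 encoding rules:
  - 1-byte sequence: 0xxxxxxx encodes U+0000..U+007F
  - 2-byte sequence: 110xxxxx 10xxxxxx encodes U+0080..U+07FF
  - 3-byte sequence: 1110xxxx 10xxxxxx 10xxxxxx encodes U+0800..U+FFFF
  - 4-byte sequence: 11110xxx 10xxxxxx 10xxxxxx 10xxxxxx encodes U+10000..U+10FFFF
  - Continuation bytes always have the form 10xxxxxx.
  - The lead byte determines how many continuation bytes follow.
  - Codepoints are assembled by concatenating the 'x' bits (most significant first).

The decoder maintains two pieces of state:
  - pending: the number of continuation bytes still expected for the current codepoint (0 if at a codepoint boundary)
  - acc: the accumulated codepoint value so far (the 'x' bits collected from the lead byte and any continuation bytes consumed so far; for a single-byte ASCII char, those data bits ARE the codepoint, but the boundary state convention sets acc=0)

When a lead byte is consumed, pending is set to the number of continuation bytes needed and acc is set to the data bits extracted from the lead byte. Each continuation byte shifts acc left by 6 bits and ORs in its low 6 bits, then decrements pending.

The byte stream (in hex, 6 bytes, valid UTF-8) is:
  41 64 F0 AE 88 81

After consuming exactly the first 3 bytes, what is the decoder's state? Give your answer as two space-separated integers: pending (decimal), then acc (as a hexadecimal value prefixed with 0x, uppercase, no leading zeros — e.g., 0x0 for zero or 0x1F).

Byte[0]=41: 1-byte. pending=0, acc=0x0
Byte[1]=64: 1-byte. pending=0, acc=0x0
Byte[2]=F0: 4-byte lead. pending=3, acc=0x0

Answer: 3 0x0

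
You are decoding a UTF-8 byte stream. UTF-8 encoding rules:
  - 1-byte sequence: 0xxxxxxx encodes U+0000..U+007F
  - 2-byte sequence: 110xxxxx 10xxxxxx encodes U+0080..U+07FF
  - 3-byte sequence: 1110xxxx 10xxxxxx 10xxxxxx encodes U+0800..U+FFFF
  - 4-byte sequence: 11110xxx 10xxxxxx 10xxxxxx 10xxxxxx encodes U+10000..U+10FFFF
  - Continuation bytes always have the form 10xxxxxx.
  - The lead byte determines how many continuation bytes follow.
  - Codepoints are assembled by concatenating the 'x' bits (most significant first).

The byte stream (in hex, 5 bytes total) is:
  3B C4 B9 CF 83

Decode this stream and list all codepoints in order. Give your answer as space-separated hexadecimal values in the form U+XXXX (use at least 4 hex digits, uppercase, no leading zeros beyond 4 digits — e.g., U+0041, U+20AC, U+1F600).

Answer: U+003B U+0139 U+03C3

Derivation:
Byte[0]=3B: 1-byte ASCII. cp=U+003B
Byte[1]=C4: 2-byte lead, need 1 cont bytes. acc=0x4
Byte[2]=B9: continuation. acc=(acc<<6)|0x39=0x139
Completed: cp=U+0139 (starts at byte 1)
Byte[3]=CF: 2-byte lead, need 1 cont bytes. acc=0xF
Byte[4]=83: continuation. acc=(acc<<6)|0x03=0x3C3
Completed: cp=U+03C3 (starts at byte 3)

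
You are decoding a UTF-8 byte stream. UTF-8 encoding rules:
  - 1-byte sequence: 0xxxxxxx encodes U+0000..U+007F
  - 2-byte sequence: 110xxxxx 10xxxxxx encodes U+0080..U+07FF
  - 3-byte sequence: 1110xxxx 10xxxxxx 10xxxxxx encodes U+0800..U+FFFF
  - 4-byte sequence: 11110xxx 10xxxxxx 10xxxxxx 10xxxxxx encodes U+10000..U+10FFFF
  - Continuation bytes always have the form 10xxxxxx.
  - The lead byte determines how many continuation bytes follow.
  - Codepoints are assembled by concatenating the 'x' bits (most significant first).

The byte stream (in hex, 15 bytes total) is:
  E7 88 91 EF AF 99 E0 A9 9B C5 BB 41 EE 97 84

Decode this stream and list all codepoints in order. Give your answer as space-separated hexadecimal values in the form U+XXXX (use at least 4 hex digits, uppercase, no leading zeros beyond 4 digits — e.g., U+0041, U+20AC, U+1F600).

Byte[0]=E7: 3-byte lead, need 2 cont bytes. acc=0x7
Byte[1]=88: continuation. acc=(acc<<6)|0x08=0x1C8
Byte[2]=91: continuation. acc=(acc<<6)|0x11=0x7211
Completed: cp=U+7211 (starts at byte 0)
Byte[3]=EF: 3-byte lead, need 2 cont bytes. acc=0xF
Byte[4]=AF: continuation. acc=(acc<<6)|0x2F=0x3EF
Byte[5]=99: continuation. acc=(acc<<6)|0x19=0xFBD9
Completed: cp=U+FBD9 (starts at byte 3)
Byte[6]=E0: 3-byte lead, need 2 cont bytes. acc=0x0
Byte[7]=A9: continuation. acc=(acc<<6)|0x29=0x29
Byte[8]=9B: continuation. acc=(acc<<6)|0x1B=0xA5B
Completed: cp=U+0A5B (starts at byte 6)
Byte[9]=C5: 2-byte lead, need 1 cont bytes. acc=0x5
Byte[10]=BB: continuation. acc=(acc<<6)|0x3B=0x17B
Completed: cp=U+017B (starts at byte 9)
Byte[11]=41: 1-byte ASCII. cp=U+0041
Byte[12]=EE: 3-byte lead, need 2 cont bytes. acc=0xE
Byte[13]=97: continuation. acc=(acc<<6)|0x17=0x397
Byte[14]=84: continuation. acc=(acc<<6)|0x04=0xE5C4
Completed: cp=U+E5C4 (starts at byte 12)

Answer: U+7211 U+FBD9 U+0A5B U+017B U+0041 U+E5C4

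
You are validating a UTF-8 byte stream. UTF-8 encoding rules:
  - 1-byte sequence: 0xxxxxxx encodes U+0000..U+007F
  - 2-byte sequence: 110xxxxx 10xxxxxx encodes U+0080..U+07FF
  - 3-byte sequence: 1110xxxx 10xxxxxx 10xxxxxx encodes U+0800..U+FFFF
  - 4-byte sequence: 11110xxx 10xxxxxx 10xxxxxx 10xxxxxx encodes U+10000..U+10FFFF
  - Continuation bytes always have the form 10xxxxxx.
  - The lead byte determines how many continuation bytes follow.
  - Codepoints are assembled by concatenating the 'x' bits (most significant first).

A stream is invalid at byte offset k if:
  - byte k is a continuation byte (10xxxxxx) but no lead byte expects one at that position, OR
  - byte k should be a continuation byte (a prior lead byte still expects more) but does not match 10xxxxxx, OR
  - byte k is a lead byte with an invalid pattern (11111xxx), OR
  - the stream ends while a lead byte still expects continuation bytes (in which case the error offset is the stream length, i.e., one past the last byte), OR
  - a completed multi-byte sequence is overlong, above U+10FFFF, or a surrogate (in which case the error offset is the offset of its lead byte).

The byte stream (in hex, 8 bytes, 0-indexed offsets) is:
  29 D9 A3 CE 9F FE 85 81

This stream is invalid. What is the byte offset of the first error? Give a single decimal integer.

Answer: 5

Derivation:
Byte[0]=29: 1-byte ASCII. cp=U+0029
Byte[1]=D9: 2-byte lead, need 1 cont bytes. acc=0x19
Byte[2]=A3: continuation. acc=(acc<<6)|0x23=0x663
Completed: cp=U+0663 (starts at byte 1)
Byte[3]=CE: 2-byte lead, need 1 cont bytes. acc=0xE
Byte[4]=9F: continuation. acc=(acc<<6)|0x1F=0x39F
Completed: cp=U+039F (starts at byte 3)
Byte[5]=FE: INVALID lead byte (not 0xxx/110x/1110/11110)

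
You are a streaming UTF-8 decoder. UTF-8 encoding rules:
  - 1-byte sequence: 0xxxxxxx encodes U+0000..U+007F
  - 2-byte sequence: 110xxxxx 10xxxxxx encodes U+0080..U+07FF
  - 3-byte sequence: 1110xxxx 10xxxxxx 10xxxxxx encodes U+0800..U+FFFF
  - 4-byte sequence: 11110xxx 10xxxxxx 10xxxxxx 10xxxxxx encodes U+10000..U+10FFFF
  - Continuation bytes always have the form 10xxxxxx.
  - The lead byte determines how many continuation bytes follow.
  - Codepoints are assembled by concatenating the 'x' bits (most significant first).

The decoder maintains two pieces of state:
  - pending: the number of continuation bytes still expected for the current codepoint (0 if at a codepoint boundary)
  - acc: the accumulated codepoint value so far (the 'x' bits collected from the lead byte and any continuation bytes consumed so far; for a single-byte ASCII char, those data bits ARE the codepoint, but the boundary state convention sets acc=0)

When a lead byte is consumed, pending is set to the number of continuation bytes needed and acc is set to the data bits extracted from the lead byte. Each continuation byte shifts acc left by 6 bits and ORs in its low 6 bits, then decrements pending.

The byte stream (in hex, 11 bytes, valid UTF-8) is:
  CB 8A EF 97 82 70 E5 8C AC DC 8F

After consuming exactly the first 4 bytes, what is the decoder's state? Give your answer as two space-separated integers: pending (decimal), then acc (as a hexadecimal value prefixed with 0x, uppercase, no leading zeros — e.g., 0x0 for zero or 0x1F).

Answer: 1 0x3D7

Derivation:
Byte[0]=CB: 2-byte lead. pending=1, acc=0xB
Byte[1]=8A: continuation. acc=(acc<<6)|0x0A=0x2CA, pending=0
Byte[2]=EF: 3-byte lead. pending=2, acc=0xF
Byte[3]=97: continuation. acc=(acc<<6)|0x17=0x3D7, pending=1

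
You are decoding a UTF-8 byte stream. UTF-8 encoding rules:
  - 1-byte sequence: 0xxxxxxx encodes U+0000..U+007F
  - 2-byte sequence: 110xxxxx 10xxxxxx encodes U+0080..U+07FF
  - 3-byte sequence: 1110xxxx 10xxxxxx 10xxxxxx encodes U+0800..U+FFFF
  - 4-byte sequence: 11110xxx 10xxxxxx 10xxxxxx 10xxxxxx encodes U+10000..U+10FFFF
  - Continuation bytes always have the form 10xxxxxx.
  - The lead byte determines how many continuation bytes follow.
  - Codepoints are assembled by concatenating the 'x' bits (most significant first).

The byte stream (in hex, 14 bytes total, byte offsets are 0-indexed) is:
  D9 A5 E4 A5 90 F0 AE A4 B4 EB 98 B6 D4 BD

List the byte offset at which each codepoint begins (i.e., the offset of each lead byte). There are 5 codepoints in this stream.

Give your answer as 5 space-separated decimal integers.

Byte[0]=D9: 2-byte lead, need 1 cont bytes. acc=0x19
Byte[1]=A5: continuation. acc=(acc<<6)|0x25=0x665
Completed: cp=U+0665 (starts at byte 0)
Byte[2]=E4: 3-byte lead, need 2 cont bytes. acc=0x4
Byte[3]=A5: continuation. acc=(acc<<6)|0x25=0x125
Byte[4]=90: continuation. acc=(acc<<6)|0x10=0x4950
Completed: cp=U+4950 (starts at byte 2)
Byte[5]=F0: 4-byte lead, need 3 cont bytes. acc=0x0
Byte[6]=AE: continuation. acc=(acc<<6)|0x2E=0x2E
Byte[7]=A4: continuation. acc=(acc<<6)|0x24=0xBA4
Byte[8]=B4: continuation. acc=(acc<<6)|0x34=0x2E934
Completed: cp=U+2E934 (starts at byte 5)
Byte[9]=EB: 3-byte lead, need 2 cont bytes. acc=0xB
Byte[10]=98: continuation. acc=(acc<<6)|0x18=0x2D8
Byte[11]=B6: continuation. acc=(acc<<6)|0x36=0xB636
Completed: cp=U+B636 (starts at byte 9)
Byte[12]=D4: 2-byte lead, need 1 cont bytes. acc=0x14
Byte[13]=BD: continuation. acc=(acc<<6)|0x3D=0x53D
Completed: cp=U+053D (starts at byte 12)

Answer: 0 2 5 9 12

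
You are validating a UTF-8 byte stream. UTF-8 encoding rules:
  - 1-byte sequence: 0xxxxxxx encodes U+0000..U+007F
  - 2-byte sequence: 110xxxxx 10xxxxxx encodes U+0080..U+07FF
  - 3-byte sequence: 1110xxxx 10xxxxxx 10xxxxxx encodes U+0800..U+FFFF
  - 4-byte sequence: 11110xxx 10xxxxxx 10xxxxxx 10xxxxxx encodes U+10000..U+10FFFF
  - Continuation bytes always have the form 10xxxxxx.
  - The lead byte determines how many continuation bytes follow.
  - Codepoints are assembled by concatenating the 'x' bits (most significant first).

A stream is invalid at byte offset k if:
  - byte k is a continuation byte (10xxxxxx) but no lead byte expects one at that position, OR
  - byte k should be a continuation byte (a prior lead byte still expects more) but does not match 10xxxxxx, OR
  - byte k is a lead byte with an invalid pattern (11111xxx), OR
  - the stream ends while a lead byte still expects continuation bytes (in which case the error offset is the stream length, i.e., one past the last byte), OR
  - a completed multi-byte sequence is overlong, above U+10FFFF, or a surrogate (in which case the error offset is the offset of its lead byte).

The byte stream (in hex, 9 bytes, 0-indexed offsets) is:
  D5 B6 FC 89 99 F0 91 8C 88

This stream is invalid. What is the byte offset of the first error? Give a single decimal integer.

Answer: 2

Derivation:
Byte[0]=D5: 2-byte lead, need 1 cont bytes. acc=0x15
Byte[1]=B6: continuation. acc=(acc<<6)|0x36=0x576
Completed: cp=U+0576 (starts at byte 0)
Byte[2]=FC: INVALID lead byte (not 0xxx/110x/1110/11110)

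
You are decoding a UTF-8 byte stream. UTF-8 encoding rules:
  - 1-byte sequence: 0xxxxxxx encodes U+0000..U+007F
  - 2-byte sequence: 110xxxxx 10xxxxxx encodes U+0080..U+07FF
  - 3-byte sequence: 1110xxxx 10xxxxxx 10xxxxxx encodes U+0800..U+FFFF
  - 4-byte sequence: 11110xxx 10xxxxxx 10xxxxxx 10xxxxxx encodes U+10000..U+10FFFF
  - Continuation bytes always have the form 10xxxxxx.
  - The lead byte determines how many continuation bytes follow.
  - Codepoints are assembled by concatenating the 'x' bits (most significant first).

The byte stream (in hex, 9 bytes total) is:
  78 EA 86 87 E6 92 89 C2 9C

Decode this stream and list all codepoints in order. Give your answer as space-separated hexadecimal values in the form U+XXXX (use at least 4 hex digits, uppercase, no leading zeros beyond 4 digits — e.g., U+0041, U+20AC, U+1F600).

Byte[0]=78: 1-byte ASCII. cp=U+0078
Byte[1]=EA: 3-byte lead, need 2 cont bytes. acc=0xA
Byte[2]=86: continuation. acc=(acc<<6)|0x06=0x286
Byte[3]=87: continuation. acc=(acc<<6)|0x07=0xA187
Completed: cp=U+A187 (starts at byte 1)
Byte[4]=E6: 3-byte lead, need 2 cont bytes. acc=0x6
Byte[5]=92: continuation. acc=(acc<<6)|0x12=0x192
Byte[6]=89: continuation. acc=(acc<<6)|0x09=0x6489
Completed: cp=U+6489 (starts at byte 4)
Byte[7]=C2: 2-byte lead, need 1 cont bytes. acc=0x2
Byte[8]=9C: continuation. acc=(acc<<6)|0x1C=0x9C
Completed: cp=U+009C (starts at byte 7)

Answer: U+0078 U+A187 U+6489 U+009C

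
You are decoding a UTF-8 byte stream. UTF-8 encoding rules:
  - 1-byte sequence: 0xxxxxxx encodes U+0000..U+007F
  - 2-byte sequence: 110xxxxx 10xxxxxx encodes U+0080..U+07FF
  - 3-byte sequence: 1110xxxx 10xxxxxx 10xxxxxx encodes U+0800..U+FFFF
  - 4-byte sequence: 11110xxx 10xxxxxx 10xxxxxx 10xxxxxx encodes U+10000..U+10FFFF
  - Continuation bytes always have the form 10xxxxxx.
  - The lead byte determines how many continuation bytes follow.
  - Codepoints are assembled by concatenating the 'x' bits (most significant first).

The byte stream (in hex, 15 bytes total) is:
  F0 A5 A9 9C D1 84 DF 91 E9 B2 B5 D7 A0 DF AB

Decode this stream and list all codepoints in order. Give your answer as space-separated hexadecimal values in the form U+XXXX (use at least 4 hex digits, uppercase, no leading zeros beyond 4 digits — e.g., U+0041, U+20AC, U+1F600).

Byte[0]=F0: 4-byte lead, need 3 cont bytes. acc=0x0
Byte[1]=A5: continuation. acc=(acc<<6)|0x25=0x25
Byte[2]=A9: continuation. acc=(acc<<6)|0x29=0x969
Byte[3]=9C: continuation. acc=(acc<<6)|0x1C=0x25A5C
Completed: cp=U+25A5C (starts at byte 0)
Byte[4]=D1: 2-byte lead, need 1 cont bytes. acc=0x11
Byte[5]=84: continuation. acc=(acc<<6)|0x04=0x444
Completed: cp=U+0444 (starts at byte 4)
Byte[6]=DF: 2-byte lead, need 1 cont bytes. acc=0x1F
Byte[7]=91: continuation. acc=(acc<<6)|0x11=0x7D1
Completed: cp=U+07D1 (starts at byte 6)
Byte[8]=E9: 3-byte lead, need 2 cont bytes. acc=0x9
Byte[9]=B2: continuation. acc=(acc<<6)|0x32=0x272
Byte[10]=B5: continuation. acc=(acc<<6)|0x35=0x9CB5
Completed: cp=U+9CB5 (starts at byte 8)
Byte[11]=D7: 2-byte lead, need 1 cont bytes. acc=0x17
Byte[12]=A0: continuation. acc=(acc<<6)|0x20=0x5E0
Completed: cp=U+05E0 (starts at byte 11)
Byte[13]=DF: 2-byte lead, need 1 cont bytes. acc=0x1F
Byte[14]=AB: continuation. acc=(acc<<6)|0x2B=0x7EB
Completed: cp=U+07EB (starts at byte 13)

Answer: U+25A5C U+0444 U+07D1 U+9CB5 U+05E0 U+07EB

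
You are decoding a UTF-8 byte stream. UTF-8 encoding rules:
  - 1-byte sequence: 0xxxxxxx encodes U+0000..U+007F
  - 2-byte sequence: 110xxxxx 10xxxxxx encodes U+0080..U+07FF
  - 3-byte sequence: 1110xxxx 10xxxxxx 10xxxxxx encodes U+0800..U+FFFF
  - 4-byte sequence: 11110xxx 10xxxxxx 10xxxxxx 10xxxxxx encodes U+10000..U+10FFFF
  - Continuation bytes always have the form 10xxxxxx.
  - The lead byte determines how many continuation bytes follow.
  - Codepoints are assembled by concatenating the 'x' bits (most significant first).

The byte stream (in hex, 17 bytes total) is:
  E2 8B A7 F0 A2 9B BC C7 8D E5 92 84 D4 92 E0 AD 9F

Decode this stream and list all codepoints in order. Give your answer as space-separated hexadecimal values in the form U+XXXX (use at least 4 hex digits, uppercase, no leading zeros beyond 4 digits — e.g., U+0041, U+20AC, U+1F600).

Answer: U+22E7 U+226FC U+01CD U+5484 U+0512 U+0B5F

Derivation:
Byte[0]=E2: 3-byte lead, need 2 cont bytes. acc=0x2
Byte[1]=8B: continuation. acc=(acc<<6)|0x0B=0x8B
Byte[2]=A7: continuation. acc=(acc<<6)|0x27=0x22E7
Completed: cp=U+22E7 (starts at byte 0)
Byte[3]=F0: 4-byte lead, need 3 cont bytes. acc=0x0
Byte[4]=A2: continuation. acc=(acc<<6)|0x22=0x22
Byte[5]=9B: continuation. acc=(acc<<6)|0x1B=0x89B
Byte[6]=BC: continuation. acc=(acc<<6)|0x3C=0x226FC
Completed: cp=U+226FC (starts at byte 3)
Byte[7]=C7: 2-byte lead, need 1 cont bytes. acc=0x7
Byte[8]=8D: continuation. acc=(acc<<6)|0x0D=0x1CD
Completed: cp=U+01CD (starts at byte 7)
Byte[9]=E5: 3-byte lead, need 2 cont bytes. acc=0x5
Byte[10]=92: continuation. acc=(acc<<6)|0x12=0x152
Byte[11]=84: continuation. acc=(acc<<6)|0x04=0x5484
Completed: cp=U+5484 (starts at byte 9)
Byte[12]=D4: 2-byte lead, need 1 cont bytes. acc=0x14
Byte[13]=92: continuation. acc=(acc<<6)|0x12=0x512
Completed: cp=U+0512 (starts at byte 12)
Byte[14]=E0: 3-byte lead, need 2 cont bytes. acc=0x0
Byte[15]=AD: continuation. acc=(acc<<6)|0x2D=0x2D
Byte[16]=9F: continuation. acc=(acc<<6)|0x1F=0xB5F
Completed: cp=U+0B5F (starts at byte 14)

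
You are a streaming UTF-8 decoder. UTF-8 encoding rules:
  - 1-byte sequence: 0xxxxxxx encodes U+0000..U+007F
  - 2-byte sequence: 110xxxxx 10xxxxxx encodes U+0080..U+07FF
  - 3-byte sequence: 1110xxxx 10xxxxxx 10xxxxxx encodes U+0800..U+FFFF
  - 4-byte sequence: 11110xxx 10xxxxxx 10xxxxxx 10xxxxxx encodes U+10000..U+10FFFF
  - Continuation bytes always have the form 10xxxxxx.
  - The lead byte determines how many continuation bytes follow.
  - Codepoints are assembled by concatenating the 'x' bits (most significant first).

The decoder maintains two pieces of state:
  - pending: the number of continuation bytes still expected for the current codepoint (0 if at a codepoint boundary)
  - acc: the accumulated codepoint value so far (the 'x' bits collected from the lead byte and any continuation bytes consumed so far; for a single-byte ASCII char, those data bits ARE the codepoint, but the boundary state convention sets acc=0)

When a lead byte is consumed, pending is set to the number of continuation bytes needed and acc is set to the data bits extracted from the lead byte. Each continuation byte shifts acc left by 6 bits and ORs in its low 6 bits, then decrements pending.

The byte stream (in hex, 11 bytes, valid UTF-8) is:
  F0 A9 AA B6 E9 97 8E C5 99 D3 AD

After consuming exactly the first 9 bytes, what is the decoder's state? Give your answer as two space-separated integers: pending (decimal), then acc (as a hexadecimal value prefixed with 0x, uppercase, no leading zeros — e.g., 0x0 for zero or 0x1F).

Byte[0]=F0: 4-byte lead. pending=3, acc=0x0
Byte[1]=A9: continuation. acc=(acc<<6)|0x29=0x29, pending=2
Byte[2]=AA: continuation. acc=(acc<<6)|0x2A=0xA6A, pending=1
Byte[3]=B6: continuation. acc=(acc<<6)|0x36=0x29AB6, pending=0
Byte[4]=E9: 3-byte lead. pending=2, acc=0x9
Byte[5]=97: continuation. acc=(acc<<6)|0x17=0x257, pending=1
Byte[6]=8E: continuation. acc=(acc<<6)|0x0E=0x95CE, pending=0
Byte[7]=C5: 2-byte lead. pending=1, acc=0x5
Byte[8]=99: continuation. acc=(acc<<6)|0x19=0x159, pending=0

Answer: 0 0x159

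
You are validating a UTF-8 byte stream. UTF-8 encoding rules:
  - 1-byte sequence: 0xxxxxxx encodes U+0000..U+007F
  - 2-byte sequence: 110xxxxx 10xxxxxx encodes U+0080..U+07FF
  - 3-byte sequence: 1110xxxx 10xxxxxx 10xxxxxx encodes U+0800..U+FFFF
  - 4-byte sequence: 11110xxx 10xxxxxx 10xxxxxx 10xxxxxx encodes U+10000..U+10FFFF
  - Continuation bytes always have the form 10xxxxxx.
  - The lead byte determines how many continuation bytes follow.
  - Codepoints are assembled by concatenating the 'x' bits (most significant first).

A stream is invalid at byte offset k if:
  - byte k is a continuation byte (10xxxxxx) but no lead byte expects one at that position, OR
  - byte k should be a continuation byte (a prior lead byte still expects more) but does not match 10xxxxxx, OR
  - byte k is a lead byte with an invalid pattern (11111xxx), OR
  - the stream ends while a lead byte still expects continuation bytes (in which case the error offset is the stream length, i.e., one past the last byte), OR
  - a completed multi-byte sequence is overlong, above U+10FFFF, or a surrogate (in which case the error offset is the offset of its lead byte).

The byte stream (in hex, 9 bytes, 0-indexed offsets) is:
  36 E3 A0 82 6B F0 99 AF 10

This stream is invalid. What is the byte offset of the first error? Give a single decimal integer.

Answer: 8

Derivation:
Byte[0]=36: 1-byte ASCII. cp=U+0036
Byte[1]=E3: 3-byte lead, need 2 cont bytes. acc=0x3
Byte[2]=A0: continuation. acc=(acc<<6)|0x20=0xE0
Byte[3]=82: continuation. acc=(acc<<6)|0x02=0x3802
Completed: cp=U+3802 (starts at byte 1)
Byte[4]=6B: 1-byte ASCII. cp=U+006B
Byte[5]=F0: 4-byte lead, need 3 cont bytes. acc=0x0
Byte[6]=99: continuation. acc=(acc<<6)|0x19=0x19
Byte[7]=AF: continuation. acc=(acc<<6)|0x2F=0x66F
Byte[8]=10: expected 10xxxxxx continuation. INVALID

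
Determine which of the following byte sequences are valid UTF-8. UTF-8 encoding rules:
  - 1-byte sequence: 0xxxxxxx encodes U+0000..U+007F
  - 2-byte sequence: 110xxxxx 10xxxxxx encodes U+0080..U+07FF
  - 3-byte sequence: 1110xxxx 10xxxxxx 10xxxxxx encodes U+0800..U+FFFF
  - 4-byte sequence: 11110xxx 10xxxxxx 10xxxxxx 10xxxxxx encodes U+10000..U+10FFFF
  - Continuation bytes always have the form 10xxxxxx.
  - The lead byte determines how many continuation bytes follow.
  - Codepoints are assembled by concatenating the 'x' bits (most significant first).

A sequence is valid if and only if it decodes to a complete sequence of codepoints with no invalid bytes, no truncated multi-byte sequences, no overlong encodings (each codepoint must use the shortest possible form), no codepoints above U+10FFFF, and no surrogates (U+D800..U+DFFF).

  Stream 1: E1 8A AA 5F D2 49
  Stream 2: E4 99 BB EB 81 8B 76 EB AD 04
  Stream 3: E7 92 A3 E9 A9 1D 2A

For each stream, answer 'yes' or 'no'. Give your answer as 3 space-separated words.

Stream 1: error at byte offset 5. INVALID
Stream 2: error at byte offset 9. INVALID
Stream 3: error at byte offset 5. INVALID

Answer: no no no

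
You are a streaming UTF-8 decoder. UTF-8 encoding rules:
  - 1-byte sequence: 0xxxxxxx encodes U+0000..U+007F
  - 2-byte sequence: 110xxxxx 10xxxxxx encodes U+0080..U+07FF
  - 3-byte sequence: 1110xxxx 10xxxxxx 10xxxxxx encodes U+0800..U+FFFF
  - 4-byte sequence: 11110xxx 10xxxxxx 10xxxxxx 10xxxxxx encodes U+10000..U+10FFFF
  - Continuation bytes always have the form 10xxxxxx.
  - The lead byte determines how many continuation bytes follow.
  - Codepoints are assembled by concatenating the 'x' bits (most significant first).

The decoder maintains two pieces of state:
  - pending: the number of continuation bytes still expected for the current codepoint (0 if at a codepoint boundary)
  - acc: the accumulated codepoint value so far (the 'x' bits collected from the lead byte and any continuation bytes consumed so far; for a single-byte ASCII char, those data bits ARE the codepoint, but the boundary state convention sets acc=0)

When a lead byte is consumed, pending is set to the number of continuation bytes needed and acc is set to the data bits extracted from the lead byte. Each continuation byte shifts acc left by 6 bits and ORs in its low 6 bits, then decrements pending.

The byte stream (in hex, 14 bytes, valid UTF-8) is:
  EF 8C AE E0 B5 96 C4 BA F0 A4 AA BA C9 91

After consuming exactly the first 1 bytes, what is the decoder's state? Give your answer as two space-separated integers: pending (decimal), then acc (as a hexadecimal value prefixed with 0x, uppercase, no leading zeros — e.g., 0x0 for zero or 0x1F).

Answer: 2 0xF

Derivation:
Byte[0]=EF: 3-byte lead. pending=2, acc=0xF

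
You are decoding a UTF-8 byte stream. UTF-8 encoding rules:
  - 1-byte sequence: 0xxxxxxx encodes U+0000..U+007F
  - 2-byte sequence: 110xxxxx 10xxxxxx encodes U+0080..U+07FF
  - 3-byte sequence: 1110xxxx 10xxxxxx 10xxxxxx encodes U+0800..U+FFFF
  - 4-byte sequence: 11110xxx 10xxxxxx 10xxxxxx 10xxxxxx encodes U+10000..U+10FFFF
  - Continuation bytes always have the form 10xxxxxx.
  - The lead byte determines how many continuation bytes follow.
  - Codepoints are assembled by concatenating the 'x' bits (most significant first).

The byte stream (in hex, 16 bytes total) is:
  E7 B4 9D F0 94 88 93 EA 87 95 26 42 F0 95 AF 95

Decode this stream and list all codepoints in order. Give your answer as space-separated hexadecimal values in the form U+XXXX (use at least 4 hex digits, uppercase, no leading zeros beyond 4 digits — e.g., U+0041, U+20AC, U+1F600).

Byte[0]=E7: 3-byte lead, need 2 cont bytes. acc=0x7
Byte[1]=B4: continuation. acc=(acc<<6)|0x34=0x1F4
Byte[2]=9D: continuation. acc=(acc<<6)|0x1D=0x7D1D
Completed: cp=U+7D1D (starts at byte 0)
Byte[3]=F0: 4-byte lead, need 3 cont bytes. acc=0x0
Byte[4]=94: continuation. acc=(acc<<6)|0x14=0x14
Byte[5]=88: continuation. acc=(acc<<6)|0x08=0x508
Byte[6]=93: continuation. acc=(acc<<6)|0x13=0x14213
Completed: cp=U+14213 (starts at byte 3)
Byte[7]=EA: 3-byte lead, need 2 cont bytes. acc=0xA
Byte[8]=87: continuation. acc=(acc<<6)|0x07=0x287
Byte[9]=95: continuation. acc=(acc<<6)|0x15=0xA1D5
Completed: cp=U+A1D5 (starts at byte 7)
Byte[10]=26: 1-byte ASCII. cp=U+0026
Byte[11]=42: 1-byte ASCII. cp=U+0042
Byte[12]=F0: 4-byte lead, need 3 cont bytes. acc=0x0
Byte[13]=95: continuation. acc=(acc<<6)|0x15=0x15
Byte[14]=AF: continuation. acc=(acc<<6)|0x2F=0x56F
Byte[15]=95: continuation. acc=(acc<<6)|0x15=0x15BD5
Completed: cp=U+15BD5 (starts at byte 12)

Answer: U+7D1D U+14213 U+A1D5 U+0026 U+0042 U+15BD5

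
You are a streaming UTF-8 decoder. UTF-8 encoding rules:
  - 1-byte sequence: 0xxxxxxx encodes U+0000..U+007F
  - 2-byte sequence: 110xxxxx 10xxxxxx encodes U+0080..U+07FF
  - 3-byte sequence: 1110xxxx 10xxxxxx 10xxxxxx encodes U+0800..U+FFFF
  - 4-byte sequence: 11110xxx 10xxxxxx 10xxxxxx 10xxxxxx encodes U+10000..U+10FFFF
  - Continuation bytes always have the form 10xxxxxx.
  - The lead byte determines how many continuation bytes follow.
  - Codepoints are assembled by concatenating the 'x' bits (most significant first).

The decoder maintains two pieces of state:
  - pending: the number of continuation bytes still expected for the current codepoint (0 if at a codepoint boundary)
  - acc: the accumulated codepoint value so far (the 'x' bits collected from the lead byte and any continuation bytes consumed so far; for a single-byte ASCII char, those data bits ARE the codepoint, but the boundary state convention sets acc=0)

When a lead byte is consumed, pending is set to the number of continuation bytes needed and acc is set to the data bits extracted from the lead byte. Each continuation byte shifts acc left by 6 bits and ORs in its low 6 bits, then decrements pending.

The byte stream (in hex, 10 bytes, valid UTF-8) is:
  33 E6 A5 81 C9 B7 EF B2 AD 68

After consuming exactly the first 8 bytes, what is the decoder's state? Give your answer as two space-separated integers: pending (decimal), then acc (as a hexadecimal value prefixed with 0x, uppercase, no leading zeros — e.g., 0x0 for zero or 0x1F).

Byte[0]=33: 1-byte. pending=0, acc=0x0
Byte[1]=E6: 3-byte lead. pending=2, acc=0x6
Byte[2]=A5: continuation. acc=(acc<<6)|0x25=0x1A5, pending=1
Byte[3]=81: continuation. acc=(acc<<6)|0x01=0x6941, pending=0
Byte[4]=C9: 2-byte lead. pending=1, acc=0x9
Byte[5]=B7: continuation. acc=(acc<<6)|0x37=0x277, pending=0
Byte[6]=EF: 3-byte lead. pending=2, acc=0xF
Byte[7]=B2: continuation. acc=(acc<<6)|0x32=0x3F2, pending=1

Answer: 1 0x3F2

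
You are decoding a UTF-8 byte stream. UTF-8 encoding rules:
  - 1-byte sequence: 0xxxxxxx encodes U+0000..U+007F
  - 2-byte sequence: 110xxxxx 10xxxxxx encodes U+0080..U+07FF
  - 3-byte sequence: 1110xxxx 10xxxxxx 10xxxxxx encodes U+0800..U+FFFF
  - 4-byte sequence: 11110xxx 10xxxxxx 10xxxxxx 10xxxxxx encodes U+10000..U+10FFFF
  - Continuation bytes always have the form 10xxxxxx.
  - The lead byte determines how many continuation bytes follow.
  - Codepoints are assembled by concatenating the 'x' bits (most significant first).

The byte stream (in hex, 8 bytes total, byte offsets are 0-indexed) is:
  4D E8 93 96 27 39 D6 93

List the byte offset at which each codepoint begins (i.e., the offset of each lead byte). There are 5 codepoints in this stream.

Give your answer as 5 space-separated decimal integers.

Byte[0]=4D: 1-byte ASCII. cp=U+004D
Byte[1]=E8: 3-byte lead, need 2 cont bytes. acc=0x8
Byte[2]=93: continuation. acc=(acc<<6)|0x13=0x213
Byte[3]=96: continuation. acc=(acc<<6)|0x16=0x84D6
Completed: cp=U+84D6 (starts at byte 1)
Byte[4]=27: 1-byte ASCII. cp=U+0027
Byte[5]=39: 1-byte ASCII. cp=U+0039
Byte[6]=D6: 2-byte lead, need 1 cont bytes. acc=0x16
Byte[7]=93: continuation. acc=(acc<<6)|0x13=0x593
Completed: cp=U+0593 (starts at byte 6)

Answer: 0 1 4 5 6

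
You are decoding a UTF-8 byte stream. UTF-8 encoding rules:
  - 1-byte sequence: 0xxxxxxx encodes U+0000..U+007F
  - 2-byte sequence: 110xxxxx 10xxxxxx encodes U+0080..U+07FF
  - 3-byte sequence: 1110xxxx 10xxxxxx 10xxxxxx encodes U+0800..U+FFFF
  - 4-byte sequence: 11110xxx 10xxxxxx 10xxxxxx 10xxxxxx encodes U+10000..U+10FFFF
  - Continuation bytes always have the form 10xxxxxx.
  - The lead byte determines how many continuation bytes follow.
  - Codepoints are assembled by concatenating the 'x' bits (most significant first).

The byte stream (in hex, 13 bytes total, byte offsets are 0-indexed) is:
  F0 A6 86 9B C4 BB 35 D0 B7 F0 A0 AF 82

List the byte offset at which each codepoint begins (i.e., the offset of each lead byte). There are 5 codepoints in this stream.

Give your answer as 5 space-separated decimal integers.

Answer: 0 4 6 7 9

Derivation:
Byte[0]=F0: 4-byte lead, need 3 cont bytes. acc=0x0
Byte[1]=A6: continuation. acc=(acc<<6)|0x26=0x26
Byte[2]=86: continuation. acc=(acc<<6)|0x06=0x986
Byte[3]=9B: continuation. acc=(acc<<6)|0x1B=0x2619B
Completed: cp=U+2619B (starts at byte 0)
Byte[4]=C4: 2-byte lead, need 1 cont bytes. acc=0x4
Byte[5]=BB: continuation. acc=(acc<<6)|0x3B=0x13B
Completed: cp=U+013B (starts at byte 4)
Byte[6]=35: 1-byte ASCII. cp=U+0035
Byte[7]=D0: 2-byte lead, need 1 cont bytes. acc=0x10
Byte[8]=B7: continuation. acc=(acc<<6)|0x37=0x437
Completed: cp=U+0437 (starts at byte 7)
Byte[9]=F0: 4-byte lead, need 3 cont bytes. acc=0x0
Byte[10]=A0: continuation. acc=(acc<<6)|0x20=0x20
Byte[11]=AF: continuation. acc=(acc<<6)|0x2F=0x82F
Byte[12]=82: continuation. acc=(acc<<6)|0x02=0x20BC2
Completed: cp=U+20BC2 (starts at byte 9)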